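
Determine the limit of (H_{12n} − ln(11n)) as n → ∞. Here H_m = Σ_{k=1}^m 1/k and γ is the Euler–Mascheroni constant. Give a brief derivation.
lim = ln(12/11) + γ

By Euler-Maclaurin, H_m = ln m + γ + O(1/m). So
  H_{12n} − ln(11n) = ln(12n) + γ − ln(11n) + O(1/n)
                       = ln(12/11) + γ + O(1/n).
Hence the limit is ln(12/11) + γ.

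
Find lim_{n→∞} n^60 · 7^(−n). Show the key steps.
lim = 0

Exponentials with base > 1 dominate every fixed polynomial: for any fixed c, n^c / 7^n → 0 as n → ∞ (e.g. by the ratio test, or by writing 7^n = e^(n ln 7) and noting e^(n ln 7) / n^c → ∞). Hence n^60 · 7^(−n) = n^60 / 7^n → 0.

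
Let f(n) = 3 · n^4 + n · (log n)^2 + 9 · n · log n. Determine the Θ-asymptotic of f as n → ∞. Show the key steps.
f(n) ∈ Θ(n^4)

Compare the terms by growth order. For large n, n^a · (log n)^b dominates n^a' · (log n)^b' iff a > a', or (a = a' and b > b'). Ranking the 3 terms shows the dominant one is 3 · n^4. Hence f(n) ∈ Θ(n^4).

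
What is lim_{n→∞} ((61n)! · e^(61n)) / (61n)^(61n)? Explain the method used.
lim = ∞

Stirling: (61n)! ~ sqrt(2π·61n) · (61n/e)^(61n). Hence
  (61n)! · e^(61n) / (61n)^(61n) ~ sqrt(2π·61n) = sqrt(2π·61) · sqrt(n) → ∞.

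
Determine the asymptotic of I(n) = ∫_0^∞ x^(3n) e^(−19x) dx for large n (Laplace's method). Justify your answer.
I(n) ~ (sqrt(2π·3n) / 19) · (3n/(19e))^(3n)

Write the integrand as exp(3n ln x − 19x) and set f(x) = 3n ln x − 19x. Then f'(x) = 3n/x − 19 = 0 at x* = 3n/19, and f''(x*) = −3n/x*^2 = −19^2/(3n). Laplace's method (interior maximum) gives
  I(n) ~ e^(f(x*)) · sqrt(2π / |f''(x*)|)
        = exp(3n ln(3n/19) − 3n) · sqrt(2π · 3n / 19^2)
        = (3n/19)^(3n) e^(−3n) · sqrt(2π·3n) / 19
        = (sqrt(2π·3n) / 19) · (3n/(19e))^(3n).
This matches Γ(3n+1)/19^(3n+1) with Stirling applied to Γ.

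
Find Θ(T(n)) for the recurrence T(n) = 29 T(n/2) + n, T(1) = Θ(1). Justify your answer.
T(n) = Θ(n^(log_2 29))

Master theorem: compare f(n) = n to n^(log_2 29) where log_2 29 ≈ 4.858. Since 1 < log_2 29, we have f(n) = O(n^(log_2 29 − ε)) for some ε > 0 — Case 1. Hence T(n) = Θ(n^(log_2 29)).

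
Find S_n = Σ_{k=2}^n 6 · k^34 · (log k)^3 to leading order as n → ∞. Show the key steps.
S_n ~ 6 · n^35 · (log n)^3 / 35

By integral comparison, S_n = ∫_1^n 6 · x^34 · (log x)^3 dx + O(n^34 · (log n)^3). For the integral, the leading term of ∫_1^n x^34 (log x)^3 dx is n^35/35 · (log n)^3 (by repeated integration by parts; each step lowers the log-exponent and produces a relatively O(1/log n) correction). Hence S_n ~ 6 · n^35 · (log n)^3 / 35.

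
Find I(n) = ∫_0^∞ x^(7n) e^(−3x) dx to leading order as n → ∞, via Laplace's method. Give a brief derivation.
I(n) ~ (sqrt(2π·7n) / 3) · (7n/(3e))^(7n)

Write the integrand as exp(7n ln x − 3x) and set f(x) = 7n ln x − 3x. Then f'(x) = 7n/x − 3 = 0 at x* = 7n/3, and f''(x*) = −7n/x*^2 = −3^2/(7n). Laplace's method (interior maximum) gives
  I(n) ~ e^(f(x*)) · sqrt(2π / |f''(x*)|)
        = exp(7n ln(7n/3) − 7n) · sqrt(2π · 7n / 3^2)
        = (7n/3)^(7n) e^(−7n) · sqrt(2π·7n) / 3
        = (sqrt(2π·7n) / 3) · (7n/(3e))^(7n).
This matches Γ(7n+1)/3^(7n+1) with Stirling applied to Γ.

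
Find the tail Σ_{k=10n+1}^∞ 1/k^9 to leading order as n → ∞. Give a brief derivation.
Σ_{k>10n} 1/k^9 ~ 1/(8 · (10n)^8)

Compare to the integral: ∫_{10n}^∞ x^(−9) dx = [−x^(−8)/8]_{10n}^∞ = 1/((9−1)·(10n)^8). Euler-Maclaurin then gives
  Σ_{k>10n} 1/k^9 = ∫_{10n}^∞ dx/x^9 − 1/(2·(10n)^9) + O(1/(10n)^10).
(Equivalently this is ζ(9) − Σ_{k≤10n} 1/k^9.)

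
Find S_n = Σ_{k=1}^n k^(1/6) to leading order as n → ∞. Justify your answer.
S_n ~ (6/7) · n^(7/6)

Integral comparison: Σ_{k=1}^n k^(1/6) = ∫_0^n x^(1/6) dx + O(n^(1/6)). The integral is n^(1 + 1/6) / (1 + 1/6) = n^((1+6)/6) / ((1+6)/6) = (6/7) · n^(7/6).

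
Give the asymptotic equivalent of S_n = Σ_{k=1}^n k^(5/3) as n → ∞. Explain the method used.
S_n ~ (3/8) · n^(8/3)

Integral comparison: Σ_{k=1}^n k^(5/3) = ∫_0^n x^(5/3) dx + O(n^(5/3)). The integral is n^(1 + 5/3) / (1 + 5/3) = n^((5+3)/3) / ((5+3)/3) = (3/8) · n^(8/3).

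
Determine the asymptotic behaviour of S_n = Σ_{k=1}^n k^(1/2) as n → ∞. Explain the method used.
S_n ~ (2/3) · n^(3/2)

Integral comparison: Σ_{k=1}^n k^(1/2) = ∫_0^n x^(1/2) dx + O(n^(1/2)). The integral is n^(1 + 1/2) / (1 + 1/2) = n^((1+2)/2) / ((1+2)/2) = (2/3) · n^(3/2).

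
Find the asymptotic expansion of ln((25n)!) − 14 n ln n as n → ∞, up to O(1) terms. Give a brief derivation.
ln((25n)!) − 14 n ln n = 11 n ln n + 25(ln 25 − 1) n + (1/2) ln(2π·25n) + O(1/n)

Stirling: ln((25n)!) = 25n ln(25n) − 25n + (1/2) ln(2π·25n) + O(1/n).
Expand 25n ln(25n) = 25n (ln n + ln 25) = 25n ln n + 25n ln 25.
Subtract 14n ln n: leading term is (25 − 14) n ln n = 11 n ln n. The next term is 25n ln 25 − 25n = 25(ln 25 − 1) n. Then the (1/2) ln(2π·25n) correction.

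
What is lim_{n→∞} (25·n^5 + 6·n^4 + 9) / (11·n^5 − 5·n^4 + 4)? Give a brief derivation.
lim = 25/11

For large n the leading n^5 terms dominate both numerator and denominator. Dividing top and bottom by n^5, every other term tends to 0, leaving 25/11.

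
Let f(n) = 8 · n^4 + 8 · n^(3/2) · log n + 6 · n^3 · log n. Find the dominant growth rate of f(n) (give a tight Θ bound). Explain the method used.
f(n) ∈ Θ(n^4)

Compare the terms by growth order. For large n, n^a · (log n)^b dominates n^a' · (log n)^b' iff a > a', or (a = a' and b > b'). Ranking the 3 terms shows the dominant one is 8 · n^4. Hence f(n) ∈ Θ(n^4).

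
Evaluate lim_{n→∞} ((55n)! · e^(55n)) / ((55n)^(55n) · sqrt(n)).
lim = sqrt(2π·55)

Stirling: (55n)! ~ sqrt(2π·55n) · (55n/e)^(55n). Hence
  (55n)! · e^(55n) / (55n)^(55n) ~ sqrt(2π·55n).
Dividing by sqrt(n): sqrt(2π·55n) / sqrt(n) = sqrt(2π·55) · n^((1−1)/2), so the limit is sqrt(2π·55).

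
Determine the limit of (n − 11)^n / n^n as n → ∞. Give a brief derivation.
lim = e^(−11)

Rewrite as (1 − 11/n)^(n). By the standard limit (1 + x/n)^n → e^x, we have (1 − 11/n)^n → e^(−11), and raising to the 1st power gives e^(−11).
More precisely, ln[(1 − 11/n)^(n)] = n · ln(1 − 11/n) = n · (-11/n + O(1/n^2)) = -11 + O(1/n) → -11.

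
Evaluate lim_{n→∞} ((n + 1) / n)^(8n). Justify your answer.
lim = e^8

Rewrite as (1 + 1/n)^(8n). By the standard limit (1 + x/n)^n → e^x, we have (1 + 1/n)^n → e^1, and raising to the 8th power gives e^8.
More precisely, ln[(1 + 1/n)^(8n)] = 8n · ln(1 + 1/n) = 8n · (1/n + O(1/n^2)) = 8 + O(1/n) → 8.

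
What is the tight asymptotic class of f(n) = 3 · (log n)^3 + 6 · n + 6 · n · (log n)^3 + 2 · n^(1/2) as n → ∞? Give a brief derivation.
f(n) ∈ Θ(n · (log n)^3)

Compare the terms by growth order. For large n, n^a · (log n)^b dominates n^a' · (log n)^b' iff a > a', or (a = a' and b > b'). Ranking the 4 terms shows the dominant one is 6 · n · (log n)^3. Hence f(n) ∈ Θ(n · (log n)^3).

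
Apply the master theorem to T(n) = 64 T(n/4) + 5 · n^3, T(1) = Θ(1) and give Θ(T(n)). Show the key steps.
T(n) = Θ(n^3 log n)

log_4 64 = 3, and f(n) = 5 · n^3 = Θ(n^(log_4 64)). This is Case 2 of the master theorem: T(n) = Θ(f(n) · log n) = Θ(n^3 log n).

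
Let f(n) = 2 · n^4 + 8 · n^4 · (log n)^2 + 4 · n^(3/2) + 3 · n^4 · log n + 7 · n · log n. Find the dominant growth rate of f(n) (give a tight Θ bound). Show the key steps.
f(n) ∈ Θ(n^4 · (log n)^2)

Compare the terms by growth order. For large n, n^a · (log n)^b dominates n^a' · (log n)^b' iff a > a', or (a = a' and b > b'). Ranking the 5 terms shows the dominant one is 8 · n^4 · (log n)^2. Hence f(n) ∈ Θ(n^4 · (log n)^2).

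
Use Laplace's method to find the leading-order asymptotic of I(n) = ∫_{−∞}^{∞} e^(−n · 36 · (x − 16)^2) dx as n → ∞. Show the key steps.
I(n) = sqrt(π/(36n))

Here φ(x) = 36 · (x − 16)^2 has its unique minimum at x* = 16 with φ(x*) = 0 and φ''(x*) = 72. Laplace's method gives
  I(n) ~ e^(−n φ(x*)) · sqrt(2π / (n · φ''(x*))) = sqrt(2π / (72n)) = sqrt(π/(36n)).
This is exact: substituting u = (x − 16)·sqrt(36n) gives I(n) = (1/sqrt(36n)) ∫_{−∞}^{∞} e^(−u^2) du = sqrt(π/(36n)).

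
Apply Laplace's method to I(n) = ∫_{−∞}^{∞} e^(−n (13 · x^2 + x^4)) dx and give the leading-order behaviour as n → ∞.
I(n) ~ sqrt(π/(13n))

φ(x) = 13 · x^2 + x^4 has its unique global minimum at x* = 0 (since φ'(x) = 26x + 4x^3 = 0 only at x = 0 for real x with both coefficients positive, and φ → ∞ as |x| → ∞). At x* = 0, φ(0) = 0 and φ''(0) = 26. Laplace's method then gives
  I(n) ~ sqrt(2π / (n · φ''(0))) · e^(−n φ(0)) = sqrt(2π / (26n)) = sqrt(π/(13n)).
The x^4 term contributes only at subleading order (an O(1/n) relative correction).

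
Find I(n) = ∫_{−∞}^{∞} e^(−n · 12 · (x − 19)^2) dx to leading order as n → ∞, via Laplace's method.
I(n) = sqrt(π/(12n))

Here φ(x) = 12 · (x − 19)^2 has its unique minimum at x* = 19 with φ(x*) = 0 and φ''(x*) = 24. Laplace's method gives
  I(n) ~ e^(−n φ(x*)) · sqrt(2π / (n · φ''(x*))) = sqrt(2π / (24n)) = sqrt(π/(12n)).
This is exact: substituting u = (x − 19)·sqrt(12n) gives I(n) = (1/sqrt(12n)) ∫_{−∞}^{∞} e^(−u^2) du = sqrt(π/(12n)).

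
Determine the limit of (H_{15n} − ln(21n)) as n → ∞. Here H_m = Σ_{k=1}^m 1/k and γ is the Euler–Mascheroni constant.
lim = ln(5/7) + γ

By Euler-Maclaurin, H_m = ln m + γ + O(1/m). So
  H_{15n} − ln(21n) = ln(15n) + γ − ln(21n) + O(1/n)
                       = ln(15/21) + γ + O(1/n).
Hence the limit is ln(15/21) + γ (= ln(5/7)).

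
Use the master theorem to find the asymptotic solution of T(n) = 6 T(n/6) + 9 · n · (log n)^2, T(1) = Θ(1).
T(n) = Θ(n · (log n)^3)

Here log_6 6 = 1 and f(n) = 9 · n · (log n)^2 = Θ(n^(log_6 6) · (log n)^2). This is the extended Case 2 of the master theorem (f matches the critical exponent up to log factors), giving T(n) = Θ(n^(log_6 6) · (log n)^(2+1)) = Θ(n · (log n)^3).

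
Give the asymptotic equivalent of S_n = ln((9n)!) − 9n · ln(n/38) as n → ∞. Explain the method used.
S_n ~ 9n · (ln 342 − 1) + O(ln n)

Stirling: ln((9n)!) = 9n ln(9n) − 9n + O(ln n).
  S_n = 9n ln(9n) − 9n − 9n ln(n/38) + O(ln n)
      = 9n ln(9n) − 9n ln n + 9n ln 38 − 9n + O(ln n)
      = 9n ln 9 + 9n ln 38 − 9n + O(ln n)
      = 9n (ln 342 − 1) + O(ln n).
Numerically ln(342) − 1 ≈ 4.8348.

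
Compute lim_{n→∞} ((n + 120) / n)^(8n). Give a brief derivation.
lim = e^960

Rewrite as (1 + 120/n)^(8n). By the standard limit (1 + x/n)^n → e^x, we have (1 + 120/n)^n → e^120, and raising to the 8th power gives e^960.
More precisely, ln[(1 + 120/n)^(8n)] = 8n · ln(1 + 120/n) = 8n · (120/n + O(1/n^2)) = 960 + O(1/n) → 960.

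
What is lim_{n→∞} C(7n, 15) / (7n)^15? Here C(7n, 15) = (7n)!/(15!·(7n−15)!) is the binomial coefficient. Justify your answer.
lim = 1/15! = 1/1307674368000

With N = 7n → ∞: C(N, 15) / N^15 = [N(N−1)…(N−14)] / (15! · N^15) = (1/15!) · 1 · (1 − 1/(7n)) · … · (1 − 14/(7n)). Each factor → 1 as N → ∞, so the limit is 1/15! = 1/1307674368000.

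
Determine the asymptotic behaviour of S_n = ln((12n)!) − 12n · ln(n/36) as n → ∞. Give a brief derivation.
S_n ~ 12n · (ln 432 − 1) + O(ln n)

Stirling: ln((12n)!) = 12n ln(12n) − 12n + O(ln n).
  S_n = 12n ln(12n) − 12n − 12n ln(n/36) + O(ln n)
      = 12n ln(12n) − 12n ln n + 12n ln 36 − 12n + O(ln n)
      = 12n ln 12 + 12n ln 36 − 12n + O(ln n)
      = 12n (ln 432 − 1) + O(ln n).
Numerically ln(432) − 1 ≈ 5.0684.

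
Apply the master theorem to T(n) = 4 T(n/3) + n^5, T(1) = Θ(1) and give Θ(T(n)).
T(n) = Θ(n^5)

log_3 4 ≈ 1.262. f(n) = n^5 dominates n^(log_3 4) since 5 > 1.262, and the regularity condition a·f(n/b) = 4·(n/3)^5 = (4/243)·n^5 ≤ c·f(n) holds with c = 4/243 ≈ 0.0165 < 1. So this is Case 3: T(n) = Θ(f(n)) = Θ(n^5).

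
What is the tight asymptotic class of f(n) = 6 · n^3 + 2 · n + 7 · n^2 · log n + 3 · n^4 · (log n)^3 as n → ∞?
f(n) ∈ Θ(n^4 · (log n)^3)

Compare the terms by growth order. For large n, n^a · (log n)^b dominates n^a' · (log n)^b' iff a > a', or (a = a' and b > b'). Ranking the 4 terms shows the dominant one is 3 · n^4 · (log n)^3. Hence f(n) ∈ Θ(n^4 · (log n)^3).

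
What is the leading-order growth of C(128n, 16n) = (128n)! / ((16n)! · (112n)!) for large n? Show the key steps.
C(128n, 16n) ~ (16777216/823543)^(16n) · sqrt(4/(7π·16n))

Write N = 16n. Apply Stirling to each factorial:
  (8N)! ~ sqrt(2π·8N) · (8N/e)^(8N),
  N! ~ sqrt(2π N) · (N/e)^N,
  (7N)! ~ sqrt(2π·7N) · (7N/e)^(7N).
The exponential factors combine to (8N)^(8N) / (N^N · (7N)^(7N)) = 8^(8N)/7^(7N) = (8^8/7^7)^N = (16777216/823543)^N.
The square-root prefactors combine to sqrt(2π·8N) / (sqrt(2π N)·sqrt(2π·7N)) = sqrt(8 / (2π·7·N)) = sqrt(4/(7π·16n)).
Substituting N = 16n: C(128n, 16n) ~ (16777216/823543)^(16n) · sqrt(4/(7π·16n)).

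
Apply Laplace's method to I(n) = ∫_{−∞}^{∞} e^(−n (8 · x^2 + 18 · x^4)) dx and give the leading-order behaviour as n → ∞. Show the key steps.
I(n) ~ sqrt(π/(8n))

φ(x) = 8 · x^2 + 18 · x^4 has its unique global minimum at x* = 0 (since φ'(x) = 16x + 72x^3 = 0 only at x = 0 for real x with both coefficients positive, and φ → ∞ as |x| → ∞). At x* = 0, φ(0) = 0 and φ''(0) = 16. Laplace's method then gives
  I(n) ~ sqrt(2π / (n · φ''(0))) · e^(−n φ(0)) = sqrt(2π / (16n)) = sqrt(π/(8n)).
The 18 · x^4 term contributes only at subleading order (an O(1/n) relative correction).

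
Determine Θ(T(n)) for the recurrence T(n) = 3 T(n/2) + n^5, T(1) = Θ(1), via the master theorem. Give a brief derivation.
T(n) = Θ(n^5)

log_2 3 ≈ 1.585. f(n) = n^5 dominates n^(log_2 3) since 5 > 1.585, and the regularity condition a·f(n/b) = 3·(n/2)^5 = (3/32)·n^5 ≤ c·f(n) holds with c = 3/32 ≈ 0.0938 < 1. So this is Case 3: T(n) = Θ(f(n)) = Θ(n^5).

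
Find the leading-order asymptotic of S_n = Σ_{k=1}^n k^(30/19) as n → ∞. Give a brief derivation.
S_n ~ (19/49) · n^(49/19)

Integral comparison: Σ_{k=1}^n k^(30/19) = ∫_0^n x^(30/19) dx + O(n^(30/19)). The integral is n^(1 + 30/19) / (1 + 30/19) = n^((30+19)/19) / ((30+19)/19) = (19/49) · n^(49/19).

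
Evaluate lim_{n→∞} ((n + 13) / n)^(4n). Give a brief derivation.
lim = e^52

Rewrite as (1 + 13/n)^(4n). By the standard limit (1 + x/n)^n → e^x, we have (1 + 13/n)^n → e^13, and raising to the 4th power gives e^52.
More precisely, ln[(1 + 13/n)^(4n)] = 4n · ln(1 + 13/n) = 4n · (13/n + O(1/n^2)) = 52 + O(1/n) → 52.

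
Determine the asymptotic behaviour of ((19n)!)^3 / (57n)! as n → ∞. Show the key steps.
((19n)!)^3/(57n)! ~ ((2π·19n)^(2/2) / sqrt(3)) · 3^(−3·19n)  →  0

Write N = 19n. Stirling: N! ~ sqrt(2π N)(N/e)^N and (3N)! ~ sqrt(2π·3N)·(3N/e)^(3N).
  (N!)^3/(3N)! ~ (2π N)^(3/2) (N/e)^(3N) / [sqrt(2π·3N) (3N/e)^(3N)]
     = (2π N)^(3/2) / sqrt(2π·3N) · (N/(3N))^(3N)
     = (2π N)^((3−1)/2) / sqrt(3) · 3^(−3N).
Since 3^3 > 1, the factor 3^(−3N) decays exponentially, so the ratio → 0. Substituting N = 19n gives the stated form.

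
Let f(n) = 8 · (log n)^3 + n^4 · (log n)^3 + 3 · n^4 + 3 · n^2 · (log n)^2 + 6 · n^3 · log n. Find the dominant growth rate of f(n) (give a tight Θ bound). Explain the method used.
f(n) ∈ Θ(n^4 · (log n)^3)

Compare the terms by growth order. For large n, n^a · (log n)^b dominates n^a' · (log n)^b' iff a > a', or (a = a' and b > b'). Ranking the 5 terms shows the dominant one is n^4 · (log n)^3. Hence f(n) ∈ Θ(n^4 · (log n)^3).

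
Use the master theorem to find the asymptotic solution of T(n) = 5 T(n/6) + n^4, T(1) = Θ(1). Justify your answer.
T(n) = Θ(n^4)

log_6 5 ≈ 0.898. f(n) = n^4 dominates n^(log_6 5) since 4 > 0.898, and the regularity condition a·f(n/b) = 5·(n/6)^4 = (5/1296)·n^4 ≤ c·f(n) holds with c = 5/1296 ≈ 0.00386 < 1. So this is Case 3: T(n) = Θ(f(n)) = Θ(n^4).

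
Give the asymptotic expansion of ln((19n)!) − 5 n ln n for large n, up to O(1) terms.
ln((19n)!) − 5 n ln n = 14 n ln n + 19(ln 19 − 1) n + (1/2) ln(2π·19n) + O(1/n)

Stirling: ln((19n)!) = 19n ln(19n) − 19n + (1/2) ln(2π·19n) + O(1/n).
Expand 19n ln(19n) = 19n (ln n + ln 19) = 19n ln n + 19n ln 19.
Subtract 5n ln n: leading term is (19 − 5) n ln n = 14 n ln n. The next term is 19n ln 19 − 19n = 19(ln 19 − 1) n. Then the (1/2) ln(2π·19n) correction.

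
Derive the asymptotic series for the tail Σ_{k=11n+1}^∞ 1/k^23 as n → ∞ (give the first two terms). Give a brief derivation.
Σ_{k>11n} 1/k^23 = 1/(22 · (11n)^22) − 1/(2 · (11n)^23) + O(1/(11n)^24)

Compare to the integral: ∫_{11n}^∞ x^(−23) dx = [−x^(−22)/22]_{11n}^∞ = 1/((23−1)·(11n)^22). The Euler-Maclaurin correction adds −f(11n)/2 = −1/(2·(11n)^23). Euler-Maclaurin then gives
  Σ_{k>11n} 1/k^23 = ∫_{11n}^∞ dx/x^23 − 1/(2·(11n)^23) + O(1/(11n)^24).
(Equivalently this is ζ(23) − Σ_{k≤11n} 1/k^23.)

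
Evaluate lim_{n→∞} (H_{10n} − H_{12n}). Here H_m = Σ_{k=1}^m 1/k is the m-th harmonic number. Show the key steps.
lim = ln(10/12) = ln(5/6)

Euler-Maclaurin gives H_m = ln m + γ + 1/(2m) + O(1/m^2). The γ and O(1/m) terms cancel in the difference:
  H_{10n} − H_{12n} = ln(10n) − ln(12n) + O(1/n) = ln(10/12) + O(1/n).
Hence the limit is ln(10/12) = ln(5/6).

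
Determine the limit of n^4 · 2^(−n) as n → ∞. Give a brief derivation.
lim = 0

Exponentials with base > 1 dominate every fixed polynomial: for any fixed c, n^c / 2^n → 0 as n → ∞ (e.g. by the ratio test, or by writing 2^n = e^(n ln 2) and noting e^(n ln 2) / n^c → ∞). Hence n^4 · 2^(−n) = n^4 / 2^n → 0.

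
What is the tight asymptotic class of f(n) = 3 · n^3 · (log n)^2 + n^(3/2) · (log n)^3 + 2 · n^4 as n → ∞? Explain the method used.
f(n) ∈ Θ(n^4)

Compare the terms by growth order. For large n, n^a · (log n)^b dominates n^a' · (log n)^b' iff a > a', or (a = a' and b > b'). Ranking the 3 terms shows the dominant one is 2 · n^4. Hence f(n) ∈ Θ(n^4).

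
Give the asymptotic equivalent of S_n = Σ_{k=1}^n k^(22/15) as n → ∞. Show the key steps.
S_n ~ (15/37) · n^(37/15)

Integral comparison: Σ_{k=1}^n k^(22/15) = ∫_0^n x^(22/15) dx + O(n^(22/15)). The integral is n^(1 + 22/15) / (1 + 22/15) = n^((22+15)/15) / ((22+15)/15) = (15/37) · n^(37/15).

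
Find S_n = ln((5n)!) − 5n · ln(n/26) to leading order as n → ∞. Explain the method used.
S_n ~ 5n · (ln 130 − 1) + O(ln n)

Stirling: ln((5n)!) = 5n ln(5n) − 5n + O(ln n).
  S_n = 5n ln(5n) − 5n − 5n ln(n/26) + O(ln n)
      = 5n ln(5n) − 5n ln n + 5n ln 26 − 5n + O(ln n)
      = 5n ln 5 + 5n ln 26 − 5n + O(ln n)
      = 5n (ln 130 − 1) + O(ln n).
Numerically ln(130) − 1 ≈ 3.8675.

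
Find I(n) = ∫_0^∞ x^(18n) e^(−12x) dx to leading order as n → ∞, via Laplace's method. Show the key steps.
I(n) ~ (sqrt(2π·18n) / 12) · (18n/(12e))^(18n)

Write the integrand as exp(18n ln x − 12x) and set f(x) = 18n ln x − 12x. Then f'(x) = 18n/x − 12 = 0 at x* = 18n/12, and f''(x*) = −18n/x*^2 = −12^2/(18n). Laplace's method (interior maximum) gives
  I(n) ~ e^(f(x*)) · sqrt(2π / |f''(x*)|)
        = exp(18n ln(18n/12) − 18n) · sqrt(2π · 18n / 12^2)
        = (18n/12)^(18n) e^(−18n) · sqrt(2π·18n) / 12
        = (sqrt(2π·18n) / 12) · (18n/(12e))^(18n).
This matches Γ(18n+1)/12^(18n+1) with Stirling applied to Γ.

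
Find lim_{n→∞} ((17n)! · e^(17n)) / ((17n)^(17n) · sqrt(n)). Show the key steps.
lim = sqrt(2π·17)

Stirling: (17n)! ~ sqrt(2π·17n) · (17n/e)^(17n). Hence
  (17n)! · e^(17n) / (17n)^(17n) ~ sqrt(2π·17n).
Dividing by sqrt(n): sqrt(2π·17n) / sqrt(n) = sqrt(2π·17) · n^((1−1)/2), so the limit is sqrt(2π·17).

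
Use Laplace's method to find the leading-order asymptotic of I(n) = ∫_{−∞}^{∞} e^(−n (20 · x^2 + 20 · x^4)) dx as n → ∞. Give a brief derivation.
I(n) ~ sqrt(π/(20n))

φ(x) = 20 · x^2 + 20 · x^4 has its unique global minimum at x* = 0 (since φ'(x) = 40x + 80x^3 = 0 only at x = 0 for real x with both coefficients positive, and φ → ∞ as |x| → ∞). At x* = 0, φ(0) = 0 and φ''(0) = 40. Laplace's method then gives
  I(n) ~ sqrt(2π / (n · φ''(0))) · e^(−n φ(0)) = sqrt(2π / (40n)) = sqrt(π/(20n)).
The 20 · x^4 term contributes only at subleading order (an O(1/n) relative correction).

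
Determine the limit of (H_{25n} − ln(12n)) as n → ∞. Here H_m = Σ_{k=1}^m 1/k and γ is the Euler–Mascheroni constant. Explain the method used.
lim = ln(25/12) + γ

By Euler-Maclaurin, H_m = ln m + γ + O(1/m). So
  H_{25n} − ln(12n) = ln(25n) + γ − ln(12n) + O(1/n)
                       = ln(25/12) + γ + O(1/n).
Hence the limit is ln(25/12) + γ.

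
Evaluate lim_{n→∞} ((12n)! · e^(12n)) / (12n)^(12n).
lim = ∞

Stirling: (12n)! ~ sqrt(2π·12n) · (12n/e)^(12n). Hence
  (12n)! · e^(12n) / (12n)^(12n) ~ sqrt(2π·12n) = sqrt(2π·12) · sqrt(n) → ∞.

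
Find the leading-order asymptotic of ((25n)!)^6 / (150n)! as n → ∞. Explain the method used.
((25n)!)^6/(150n)! ~ ((2π·25n)^(5/2) / sqrt(6)) · 6^(−6·25n)  →  0

Write N = 25n. Stirling: N! ~ sqrt(2π N)(N/e)^N and (6N)! ~ sqrt(2π·6N)·(6N/e)^(6N).
  (N!)^6/(6N)! ~ (2π N)^(6/2) (N/e)^(6N) / [sqrt(2π·6N) (6N/e)^(6N)]
     = (2π N)^(6/2) / sqrt(2π·6N) · (N/(6N))^(6N)
     = (2π N)^((6−1)/2) / sqrt(6) · 6^(−6N).
Since 6^6 > 1, the factor 6^(−6N) decays exponentially, so the ratio → 0. Substituting N = 25n gives the stated form.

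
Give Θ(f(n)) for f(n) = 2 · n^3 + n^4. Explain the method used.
f(n) ∈ Θ(n^4)

Compare the terms by growth order. For large n, n^a · (log n)^b dominates n^a' · (log n)^b' iff a > a', or (a = a' and b > b'). Ranking the 2 terms shows the dominant one is n^4. Hence f(n) ∈ Θ(n^4).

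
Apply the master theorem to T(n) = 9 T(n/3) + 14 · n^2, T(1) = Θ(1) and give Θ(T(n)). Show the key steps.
T(n) = Θ(n^2 log n)

log_3 9 = 2, and f(n) = 14 · n^2 = Θ(n^(log_3 9)). This is Case 2 of the master theorem: T(n) = Θ(f(n) · log n) = Θ(n^2 log n).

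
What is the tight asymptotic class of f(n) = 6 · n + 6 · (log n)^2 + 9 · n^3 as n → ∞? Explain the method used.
f(n) ∈ Θ(n^3)

Compare the terms by growth order. For large n, n^a · (log n)^b dominates n^a' · (log n)^b' iff a > a', or (a = a' and b > b'). Ranking the 3 terms shows the dominant one is 9 · n^3. Hence f(n) ∈ Θ(n^3).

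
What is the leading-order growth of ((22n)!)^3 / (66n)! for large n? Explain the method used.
((22n)!)^3/(66n)! ~ ((2π·22n)^(2/2) / sqrt(3)) · 3^(−3·22n)  →  0

Write N = 22n. Stirling: N! ~ sqrt(2π N)(N/e)^N and (3N)! ~ sqrt(2π·3N)·(3N/e)^(3N).
  (N!)^3/(3N)! ~ (2π N)^(3/2) (N/e)^(3N) / [sqrt(2π·3N) (3N/e)^(3N)]
     = (2π N)^(3/2) / sqrt(2π·3N) · (N/(3N))^(3N)
     = (2π N)^((3−1)/2) / sqrt(3) · 3^(−3N).
Since 3^3 > 1, the factor 3^(−3N) decays exponentially, so the ratio → 0. Substituting N = 22n gives the stated form.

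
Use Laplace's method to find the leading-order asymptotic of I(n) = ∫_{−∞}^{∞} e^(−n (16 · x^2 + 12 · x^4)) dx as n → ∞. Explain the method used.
I(n) ~ sqrt(π/(16n))

φ(x) = 16 · x^2 + 12 · x^4 has its unique global minimum at x* = 0 (since φ'(x) = 32x + 48x^3 = 0 only at x = 0 for real x with both coefficients positive, and φ → ∞ as |x| → ∞). At x* = 0, φ(0) = 0 and φ''(0) = 32. Laplace's method then gives
  I(n) ~ sqrt(2π / (n · φ''(0))) · e^(−n φ(0)) = sqrt(2π / (32n)) = sqrt(π/(16n)).
The 12 · x^4 term contributes only at subleading order (an O(1/n) relative correction).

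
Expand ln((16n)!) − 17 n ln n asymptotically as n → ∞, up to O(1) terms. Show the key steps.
ln((16n)!) − 17 n ln n = −n ln n + 16(ln 16 − 1) n + (1/2) ln(2π·16n) + O(1/n)

Stirling: ln((16n)!) = 16n ln(16n) − 16n + (1/2) ln(2π·16n) + O(1/n).
Expand 16n ln(16n) = 16n (ln n + ln 16) = 16n ln n + 16n ln 16.
Subtract 17n ln n: leading term is (16 − 17) n ln n = −n ln n. The next term is 16n ln 16 − 16n = 16(ln 16 − 1) n. Then the (1/2) ln(2π·16n) correction.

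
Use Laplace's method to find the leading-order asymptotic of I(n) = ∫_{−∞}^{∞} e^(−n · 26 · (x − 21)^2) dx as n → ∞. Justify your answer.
I(n) = sqrt(π/(26n))

Here φ(x) = 26 · (x − 21)^2 has its unique minimum at x* = 21 with φ(x*) = 0 and φ''(x*) = 52. Laplace's method gives
  I(n) ~ e^(−n φ(x*)) · sqrt(2π / (n · φ''(x*))) = sqrt(2π / (52n)) = sqrt(π/(26n)).
This is exact: substituting u = (x − 21)·sqrt(26n) gives I(n) = (1/sqrt(26n)) ∫_{−∞}^{∞} e^(−u^2) du = sqrt(π/(26n)).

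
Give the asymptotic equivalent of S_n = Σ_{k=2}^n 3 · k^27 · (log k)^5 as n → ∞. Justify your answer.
S_n ~ 3 · n^28 · (log n)^5 / 28

By integral comparison, S_n = ∫_1^n 3 · x^27 · (log x)^5 dx + O(n^27 · (log n)^5). For the integral, the leading term of ∫_1^n x^27 (log x)^5 dx is n^28/28 · (log n)^5 (by repeated integration by parts; each step lowers the log-exponent and produces a relatively O(1/log n) correction). Hence S_n ~ 3 · n^28 · (log n)^5 / 28.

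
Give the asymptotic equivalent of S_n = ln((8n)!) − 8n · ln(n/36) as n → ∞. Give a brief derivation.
S_n ~ 8n · (ln 288 − 1) + O(ln n)

Stirling: ln((8n)!) = 8n ln(8n) − 8n + O(ln n).
  S_n = 8n ln(8n) − 8n − 8n ln(n/36) + O(ln n)
      = 8n ln(8n) − 8n ln n + 8n ln 36 − 8n + O(ln n)
      = 8n ln 8 + 8n ln 36 − 8n + O(ln n)
      = 8n (ln 288 − 1) + O(ln n).
Numerically ln(288) − 1 ≈ 4.6630.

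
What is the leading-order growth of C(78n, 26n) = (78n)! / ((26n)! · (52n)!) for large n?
C(78n, 26n) ~ (27/4)^(26n) · sqrt(3/(4π·26n))

Write N = 26n. Apply Stirling to each factorial:
  (3N)! ~ sqrt(2π·3N) · (3N/e)^(3N),
  N! ~ sqrt(2π N) · (N/e)^N,
  (2N)! ~ sqrt(2π·2N) · (2N/e)^(2N).
The exponential factors combine to (3N)^(3N) / (N^N · (2N)^(2N)) = 3^(3N)/2^(2N) = (3^3/2^2)^N = (27/4)^N.
The square-root prefactors combine to sqrt(2π·3N) / (sqrt(2π N)·sqrt(2π·2N)) = sqrt(3 / (2π·2·N)) = sqrt(3/(4π·26n)).
Substituting N = 26n: C(78n, 26n) ~ (27/4)^(26n) · sqrt(3/(4π·26n)).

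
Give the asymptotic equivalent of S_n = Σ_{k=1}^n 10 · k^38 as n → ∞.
S_n ~ 10 · n^39 / 39

By integral comparison (Euler-Maclaurin), Σ_{k=1}^n 10 · k^38 = 10 · ∫_0^n x^38 dx + O(n^38) = 10 · n^39/39 + O(n^38). (Equivalently, Faulhaber's formula gives the same leading term.)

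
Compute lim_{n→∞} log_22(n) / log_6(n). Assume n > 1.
lim = ln(6) / ln(22) = log_22(6)

Change of base: log_22(n) = ln n / ln 22 and log_6(n) = ln n / ln 6. The ratio is (ln n / ln 22) · (ln 6 / ln n) = ln 6 / ln 22, a constant independent of n. So the limit is ln 6 / ln 22 = log_22(6).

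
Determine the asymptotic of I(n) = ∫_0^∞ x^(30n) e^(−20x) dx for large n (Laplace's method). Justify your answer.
I(n) ~ (sqrt(2π·30n) / 20) · (30n/(20e))^(30n)

Write the integrand as exp(30n ln x − 20x) and set f(x) = 30n ln x − 20x. Then f'(x) = 30n/x − 20 = 0 at x* = 30n/20, and f''(x*) = −30n/x*^2 = −20^2/(30n). Laplace's method (interior maximum) gives
  I(n) ~ e^(f(x*)) · sqrt(2π / |f''(x*)|)
        = exp(30n ln(30n/20) − 30n) · sqrt(2π · 30n / 20^2)
        = (30n/20)^(30n) e^(−30n) · sqrt(2π·30n) / 20
        = (sqrt(2π·30n) / 20) · (30n/(20e))^(30n).
This matches Γ(30n+1)/20^(30n+1) with Stirling applied to Γ.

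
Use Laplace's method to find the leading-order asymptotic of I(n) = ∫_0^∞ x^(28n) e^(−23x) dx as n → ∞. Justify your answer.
I(n) ~ (sqrt(2π·28n) / 23) · (28n/(23e))^(28n)

Write the integrand as exp(28n ln x − 23x) and set f(x) = 28n ln x − 23x. Then f'(x) = 28n/x − 23 = 0 at x* = 28n/23, and f''(x*) = −28n/x*^2 = −23^2/(28n). Laplace's method (interior maximum) gives
  I(n) ~ e^(f(x*)) · sqrt(2π / |f''(x*)|)
        = exp(28n ln(28n/23) − 28n) · sqrt(2π · 28n / 23^2)
        = (28n/23)^(28n) e^(−28n) · sqrt(2π·28n) / 23
        = (sqrt(2π·28n) / 23) · (28n/(23e))^(28n).
This matches Γ(28n+1)/23^(28n+1) with Stirling applied to Γ.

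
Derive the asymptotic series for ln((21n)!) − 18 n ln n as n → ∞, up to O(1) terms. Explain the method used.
ln((21n)!) − 18 n ln n = 3 n ln n + 21(ln 21 − 1) n + (1/2) ln(2π·21n) + O(1/n)

Stirling: ln((21n)!) = 21n ln(21n) − 21n + (1/2) ln(2π·21n) + O(1/n).
Expand 21n ln(21n) = 21n (ln n + ln 21) = 21n ln n + 21n ln 21.
Subtract 18n ln n: leading term is (21 − 18) n ln n = 3 n ln n. The next term is 21n ln 21 − 21n = 21(ln 21 − 1) n. Then the (1/2) ln(2π·21n) correction.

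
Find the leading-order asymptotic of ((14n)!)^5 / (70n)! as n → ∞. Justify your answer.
((14n)!)^5/(70n)! ~ ((2π·14n)^(4/2) / sqrt(5)) · 5^(−5·14n)  →  0

Write N = 14n. Stirling: N! ~ sqrt(2π N)(N/e)^N and (5N)! ~ sqrt(2π·5N)·(5N/e)^(5N).
  (N!)^5/(5N)! ~ (2π N)^(5/2) (N/e)^(5N) / [sqrt(2π·5N) (5N/e)^(5N)]
     = (2π N)^(5/2) / sqrt(2π·5N) · (N/(5N))^(5N)
     = (2π N)^((5−1)/2) / sqrt(5) · 5^(−5N).
Since 5^5 > 1, the factor 5^(−5N) decays exponentially, so the ratio → 0. Substituting N = 14n gives the stated form.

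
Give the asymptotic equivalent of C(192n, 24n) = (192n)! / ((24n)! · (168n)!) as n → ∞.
C(192n, 24n) ~ (16777216/823543)^(24n) · sqrt(4/(7π·24n))

Write N = 24n. Apply Stirling to each factorial:
  (8N)! ~ sqrt(2π·8N) · (8N/e)^(8N),
  N! ~ sqrt(2π N) · (N/e)^N,
  (7N)! ~ sqrt(2π·7N) · (7N/e)^(7N).
The exponential factors combine to (8N)^(8N) / (N^N · (7N)^(7N)) = 8^(8N)/7^(7N) = (8^8/7^7)^N = (16777216/823543)^N.
The square-root prefactors combine to sqrt(2π·8N) / (sqrt(2π N)·sqrt(2π·7N)) = sqrt(8 / (2π·7·N)) = sqrt(4/(7π·24n)).
Substituting N = 24n: C(192n, 24n) ~ (16777216/823543)^(24n) · sqrt(4/(7π·24n)).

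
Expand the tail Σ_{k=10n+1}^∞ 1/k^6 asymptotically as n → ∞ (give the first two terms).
Σ_{k>10n} 1/k^6 = 1/(5 · (10n)^5) − 1/(2 · (10n)^6) + O(1/(10n)^7)

Compare to the integral: ∫_{10n}^∞ x^(−6) dx = [−x^(−5)/5]_{10n}^∞ = 1/((6−1)·(10n)^5). The Euler-Maclaurin correction adds −f(10n)/2 = −1/(2·(10n)^6). Euler-Maclaurin then gives
  Σ_{k>10n} 1/k^6 = ∫_{10n}^∞ dx/x^6 − 1/(2·(10n)^6) + O(1/(10n)^7).
(Equivalently this is ζ(6) − Σ_{k≤10n} 1/k^6.)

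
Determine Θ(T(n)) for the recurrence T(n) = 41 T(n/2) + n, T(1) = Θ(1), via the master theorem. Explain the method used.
T(n) = Θ(n^(log_2 41))

Master theorem: compare f(n) = n to n^(log_2 41) where log_2 41 ≈ 5.358. Since 1 < log_2 41, we have f(n) = O(n^(log_2 41 − ε)) for some ε > 0 — Case 1. Hence T(n) = Θ(n^(log_2 41)).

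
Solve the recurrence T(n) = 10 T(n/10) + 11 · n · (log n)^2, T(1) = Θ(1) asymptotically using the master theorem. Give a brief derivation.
T(n) = Θ(n · (log n)^3)

Here log_10 10 = 1 and f(n) = 11 · n · (log n)^2 = Θ(n^(log_10 10) · (log n)^2). This is the extended Case 2 of the master theorem (f matches the critical exponent up to log factors), giving T(n) = Θ(n^(log_10 10) · (log n)^(2+1)) = Θ(n · (log n)^3).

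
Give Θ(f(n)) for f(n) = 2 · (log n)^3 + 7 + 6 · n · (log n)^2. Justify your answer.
f(n) ∈ Θ(n · (log n)^2)

Compare the terms by growth order. For large n, n^a · (log n)^b dominates n^a' · (log n)^b' iff a > a', or (a = a' and b > b'). Ranking the 3 terms shows the dominant one is 6 · n · (log n)^2. Hence f(n) ∈ Θ(n · (log n)^2).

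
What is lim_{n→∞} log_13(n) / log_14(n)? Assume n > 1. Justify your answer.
lim = ln(14) / ln(13) = log_13(14)

Change of base: log_13(n) = ln n / ln 13 and log_14(n) = ln n / ln 14. The ratio is (ln n / ln 13) · (ln 14 / ln n) = ln 14 / ln 13, a constant independent of n. So the limit is ln 14 / ln 13 = log_13(14).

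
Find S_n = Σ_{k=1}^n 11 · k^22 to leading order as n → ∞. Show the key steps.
S_n ~ 11 · n^23 / 23

By integral comparison (Euler-Maclaurin), Σ_{k=1}^n 11 · k^22 = 11 · ∫_0^n x^22 dx + O(n^22) = 11 · n^23/23 + O(n^22). (Equivalently, Faulhaber's formula gives the same leading term.)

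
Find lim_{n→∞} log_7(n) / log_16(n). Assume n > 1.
lim = ln(16) / ln(7) = log_7(16)

Change of base: log_7(n) = ln n / ln 7 and log_16(n) = ln n / ln 16. The ratio is (ln n / ln 7) · (ln 16 / ln n) = ln 16 / ln 7, a constant independent of n. So the limit is ln 16 / ln 7 = log_7(16).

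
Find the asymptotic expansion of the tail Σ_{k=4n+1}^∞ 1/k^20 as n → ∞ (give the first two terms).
Σ_{k>4n} 1/k^20 = 1/(19 · (4n)^19) − 1/(2 · (4n)^20) + O(1/(4n)^21)

Compare to the integral: ∫_{4n}^∞ x^(−20) dx = [−x^(−19)/19]_{4n}^∞ = 1/((20−1)·(4n)^19). The Euler-Maclaurin correction adds −f(4n)/2 = −1/(2·(4n)^20). Euler-Maclaurin then gives
  Σ_{k>4n} 1/k^20 = ∫_{4n}^∞ dx/x^20 − 1/(2·(4n)^20) + O(1/(4n)^21).
(Equivalently this is ζ(20) − Σ_{k≤4n} 1/k^20.)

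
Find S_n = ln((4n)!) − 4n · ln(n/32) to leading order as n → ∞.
S_n ~ 4n · (ln 128 − 1) + O(ln n)

Stirling: ln((4n)!) = 4n ln(4n) − 4n + O(ln n).
  S_n = 4n ln(4n) − 4n − 4n ln(n/32) + O(ln n)
      = 4n ln(4n) − 4n ln n + 4n ln 32 − 4n + O(ln n)
      = 4n ln 4 + 4n ln 32 − 4n + O(ln n)
      = 4n (ln 128 − 1) + O(ln n).
Numerically ln(128) − 1 ≈ 3.8520.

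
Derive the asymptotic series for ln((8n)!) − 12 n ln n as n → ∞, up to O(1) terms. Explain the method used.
ln((8n)!) − 12 n ln n = −4 n ln n + 8(ln 8 − 1) n + (1/2) ln(2π·8n) + O(1/n)

Stirling: ln((8n)!) = 8n ln(8n) − 8n + (1/2) ln(2π·8n) + O(1/n).
Expand 8n ln(8n) = 8n (ln n + ln 8) = 8n ln n + 8n ln 8.
Subtract 12n ln n: leading term is (8 − 12) n ln n = −4 n ln n. The next term is 8n ln 8 − 8n = 8(ln 8 − 1) n. Then the (1/2) ln(2π·8n) correction.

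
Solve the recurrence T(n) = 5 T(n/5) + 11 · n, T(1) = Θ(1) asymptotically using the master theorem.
T(n) = Θ(n log n)

log_5 5 = 1, and f(n) = 11 · n = Θ(n^(log_5 5)). This is Case 2 of the master theorem: T(n) = Θ(f(n) · log n) = Θ(n log n).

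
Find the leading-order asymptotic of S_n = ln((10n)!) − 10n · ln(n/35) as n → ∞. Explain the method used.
S_n ~ 10n · (ln 350 − 1) + O(ln n)

Stirling: ln((10n)!) = 10n ln(10n) − 10n + O(ln n).
  S_n = 10n ln(10n) − 10n − 10n ln(n/35) + O(ln n)
      = 10n ln(10n) − 10n ln n + 10n ln 35 − 10n + O(ln n)
      = 10n ln 10 + 10n ln 35 − 10n + O(ln n)
      = 10n (ln 350 − 1) + O(ln n).
Numerically ln(350) − 1 ≈ 4.8579.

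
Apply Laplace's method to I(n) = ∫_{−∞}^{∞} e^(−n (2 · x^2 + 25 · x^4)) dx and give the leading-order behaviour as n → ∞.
I(n) ~ sqrt(π/(2n))

φ(x) = 2 · x^2 + 25 · x^4 has its unique global minimum at x* = 0 (since φ'(x) = 4x + 100x^3 = 0 only at x = 0 for real x with both coefficients positive, and φ → ∞ as |x| → ∞). At x* = 0, φ(0) = 0 and φ''(0) = 4. Laplace's method then gives
  I(n) ~ sqrt(2π / (n · φ''(0))) · e^(−n φ(0)) = sqrt(2π / (4n)) = sqrt(π/(2n)).
The 25 · x^4 term contributes only at subleading order (an O(1/n) relative correction).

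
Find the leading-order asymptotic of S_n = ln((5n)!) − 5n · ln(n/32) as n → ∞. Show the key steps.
S_n ~ 5n · (ln 160 − 1) + O(ln n)

Stirling: ln((5n)!) = 5n ln(5n) − 5n + O(ln n).
  S_n = 5n ln(5n) − 5n − 5n ln(n/32) + O(ln n)
      = 5n ln(5n) − 5n ln n + 5n ln 32 − 5n + O(ln n)
      = 5n ln 5 + 5n ln 32 − 5n + O(ln n)
      = 5n (ln 160 − 1) + O(ln n).
Numerically ln(160) − 1 ≈ 4.0752.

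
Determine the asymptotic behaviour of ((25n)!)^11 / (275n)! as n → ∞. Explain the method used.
((25n)!)^11/(275n)! ~ ((2π·25n)^(10/2) / sqrt(11)) · 11^(−11·25n)  →  0

Write N = 25n. Stirling: N! ~ sqrt(2π N)(N/e)^N and (11N)! ~ sqrt(2π·11N)·(11N/e)^(11N).
  (N!)^11/(11N)! ~ (2π N)^(11/2) (N/e)^(11N) / [sqrt(2π·11N) (11N/e)^(11N)]
     = (2π N)^(11/2) / sqrt(2π·11N) · (N/(11N))^(11N)
     = (2π N)^((11−1)/2) / sqrt(11) · 11^(−11N).
Since 11^11 > 1, the factor 11^(−11N) decays exponentially, so the ratio → 0. Substituting N = 25n gives the stated form.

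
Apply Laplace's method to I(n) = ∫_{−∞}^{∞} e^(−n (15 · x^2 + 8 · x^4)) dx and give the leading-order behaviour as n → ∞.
I(n) ~ sqrt(π/(15n))

φ(x) = 15 · x^2 + 8 · x^4 has its unique global minimum at x* = 0 (since φ'(x) = 30x + 32x^3 = 0 only at x = 0 for real x with both coefficients positive, and φ → ∞ as |x| → ∞). At x* = 0, φ(0) = 0 and φ''(0) = 30. Laplace's method then gives
  I(n) ~ sqrt(2π / (n · φ''(0))) · e^(−n φ(0)) = sqrt(2π / (30n)) = sqrt(π/(15n)).
The 8 · x^4 term contributes only at subleading order (an O(1/n) relative correction).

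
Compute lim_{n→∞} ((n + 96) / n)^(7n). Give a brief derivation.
lim = e^672

Rewrite as (1 + 96/n)^(7n). By the standard limit (1 + x/n)^n → e^x, we have (1 + 96/n)^n → e^96, and raising to the 7th power gives e^672.
More precisely, ln[(1 + 96/n)^(7n)] = 7n · ln(1 + 96/n) = 7n · (96/n + O(1/n^2)) = 672 + O(1/n) → 672.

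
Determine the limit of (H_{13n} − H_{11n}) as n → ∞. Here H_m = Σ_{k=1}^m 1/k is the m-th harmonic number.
lim = ln(13/11)

Euler-Maclaurin gives H_m = ln m + γ + 1/(2m) + O(1/m^2). The γ and O(1/m) terms cancel in the difference:
  H_{13n} − H_{11n} = ln(13n) − ln(11n) + O(1/n) = ln(13/11) + O(1/n).
Hence the limit is ln(13/11).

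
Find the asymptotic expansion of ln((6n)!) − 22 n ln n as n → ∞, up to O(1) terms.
ln((6n)!) − 22 n ln n = −16 n ln n + 6(ln 6 − 1) n + (1/2) ln(2π·6n) + O(1/n)

Stirling: ln((6n)!) = 6n ln(6n) − 6n + (1/2) ln(2π·6n) + O(1/n).
Expand 6n ln(6n) = 6n (ln n + ln 6) = 6n ln n + 6n ln 6.
Subtract 22n ln n: leading term is (6 − 22) n ln n = −16 n ln n. The next term is 6n ln 6 − 6n = 6(ln 6 − 1) n. Then the (1/2) ln(2π·6n) correction.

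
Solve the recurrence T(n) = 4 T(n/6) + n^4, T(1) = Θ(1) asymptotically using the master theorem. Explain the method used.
T(n) = Θ(n^4)

log_6 4 ≈ 0.774. f(n) = n^4 dominates n^(log_6 4) since 4 > 0.774, and the regularity condition a·f(n/b) = 4·(n/6)^4 = (4/1296)·n^4 ≤ c·f(n) holds with c = 4/1296 ≈ 0.00309 < 1. So this is Case 3: T(n) = Θ(f(n)) = Θ(n^4).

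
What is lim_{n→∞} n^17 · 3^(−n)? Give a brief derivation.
lim = 0

Exponentials with base > 1 dominate every fixed polynomial: for any fixed c, n^c / 3^n → 0 as n → ∞ (e.g. by the ratio test, or by writing 3^n = e^(n ln 3) and noting e^(n ln 3) / n^c → ∞). Hence n^17 · 3^(−n) = n^17 / 3^n → 0.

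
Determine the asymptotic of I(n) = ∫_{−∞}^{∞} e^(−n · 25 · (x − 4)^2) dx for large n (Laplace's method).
I(n) = sqrt(π/(25n))

Here φ(x) = 25 · (x − 4)^2 has its unique minimum at x* = 4 with φ(x*) = 0 and φ''(x*) = 50. Laplace's method gives
  I(n) ~ e^(−n φ(x*)) · sqrt(2π / (n · φ''(x*))) = sqrt(2π / (50n)) = sqrt(π/(25n)).
This is exact: substituting u = (x − 4)·sqrt(25n) gives I(n) = (1/sqrt(25n)) ∫_{−∞}^{∞} e^(−u^2) du = sqrt(π/(25n)).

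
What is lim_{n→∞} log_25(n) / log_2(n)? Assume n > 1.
lim = ln(2) / ln(25) = log_25(2)

Change of base: log_25(n) = ln n / ln 25 and log_2(n) = ln n / ln 2. The ratio is (ln n / ln 25) · (ln 2 / ln n) = ln 2 / ln 25, a constant independent of n. So the limit is ln 2 / ln 25 = log_25(2).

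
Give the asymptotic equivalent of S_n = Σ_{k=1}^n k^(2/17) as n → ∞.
S_n ~ (17/19) · n^(19/17)

Integral comparison: Σ_{k=1}^n k^(2/17) = ∫_0^n x^(2/17) dx + O(n^(2/17)). The integral is n^(1 + 2/17) / (1 + 2/17) = n^((2+17)/17) / ((2+17)/17) = (17/19) · n^(19/17).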